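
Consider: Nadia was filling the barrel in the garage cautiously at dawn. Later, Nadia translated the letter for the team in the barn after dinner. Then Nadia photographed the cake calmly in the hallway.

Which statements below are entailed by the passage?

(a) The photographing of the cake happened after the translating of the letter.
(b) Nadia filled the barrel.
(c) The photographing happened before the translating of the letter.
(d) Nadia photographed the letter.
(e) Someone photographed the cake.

(a) Entailed — the narrative places the translating before the photographing.
(b) Not entailed — 'was filling' is progressive on an accomplishment; it does not entail the completed 'filled'.
(c) Not entailed — the narrative places the translating before the photographing, not after.
(d) Not entailed — Nadia photographed the cake, not the letter; the letter belongs to the translating event.
(e) Entailed — every conjunct here is already in the original photographing event.

(a), (e)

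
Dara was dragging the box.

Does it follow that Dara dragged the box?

yes

'drag' is atelic; if Dara was dragging the box, then Dara dragged the box (for some time).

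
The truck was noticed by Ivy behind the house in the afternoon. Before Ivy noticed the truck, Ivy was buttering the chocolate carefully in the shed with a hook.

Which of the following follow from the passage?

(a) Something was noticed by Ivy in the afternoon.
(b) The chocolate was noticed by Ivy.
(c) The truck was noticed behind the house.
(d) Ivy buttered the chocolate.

(a) Entailed — the original entails any weakening of itself; this just drops 'behind the house' and generalizes the patient.
(b) Not entailed — Ivy noticed the truck, not the chocolate; the chocolate belongs to the buttering event.
(c) Entailed — every conjunct here is already in the original noticing event.
(d) Not entailed — 'was buttering' is progressive on an accomplishment; it does not entail the completed 'buttered'.

(a), (c)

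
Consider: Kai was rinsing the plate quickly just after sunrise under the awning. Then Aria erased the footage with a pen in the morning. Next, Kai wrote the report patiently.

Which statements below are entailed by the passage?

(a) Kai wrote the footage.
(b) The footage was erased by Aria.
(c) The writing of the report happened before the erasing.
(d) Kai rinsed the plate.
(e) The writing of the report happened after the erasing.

(b), (d), (e)

(a) Not entailed — Kai wrote the report, not the footage; the footage belongs to the erasing event.
(b) Entailed — dropping 'in the morning', 'with a pen' leaves a sub-description the original still satisfies.
(c) Not entailed — the narrative places the erasing before the writing, not after.
(d) Entailed — 'rinse' is an activity; 'was rinsing' entails that some rinsing happened, so 'rinsed' holds.
(e) Entailed — the narrative places the erasing before the writing.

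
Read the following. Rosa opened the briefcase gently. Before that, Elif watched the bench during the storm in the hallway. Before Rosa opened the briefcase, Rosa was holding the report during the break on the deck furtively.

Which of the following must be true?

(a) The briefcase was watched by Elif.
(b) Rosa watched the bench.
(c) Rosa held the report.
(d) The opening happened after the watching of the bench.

(a) Not entailed — Elif watched the bench, not the briefcase; the briefcase belongs to the opening event.
(b) Not entailed — the passage has Elif watching the bench, not Rosa.
(c) Entailed — 'hold' is an activity; 'was holding' entails that some holding happened, so 'held' holds.
(d) Entailed — the narrative places the watching before the opening.

(c), (d)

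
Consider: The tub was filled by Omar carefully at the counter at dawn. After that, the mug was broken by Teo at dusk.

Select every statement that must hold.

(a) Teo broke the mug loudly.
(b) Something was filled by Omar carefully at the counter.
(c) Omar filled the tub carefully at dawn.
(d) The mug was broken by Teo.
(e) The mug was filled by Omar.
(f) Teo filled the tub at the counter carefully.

(b), (c), (d)

(a) Not entailed — 'loudly' adds information not in the original event.
(b) Entailed — the original entails any weakening of itself; this just drops 'at dawn' and generalizes the patient.
(c) Entailed — the original entails any weakening of itself; this just drops 'at the counter'.
(d) Entailed — the original entails any weakening of itself; this just drops 'at dusk'.
(e) Not entailed — Omar filled the tub, not the mug; the mug belongs to the breaking event.
(f) Not entailed — the passage has Omar filling the tub, not Teo.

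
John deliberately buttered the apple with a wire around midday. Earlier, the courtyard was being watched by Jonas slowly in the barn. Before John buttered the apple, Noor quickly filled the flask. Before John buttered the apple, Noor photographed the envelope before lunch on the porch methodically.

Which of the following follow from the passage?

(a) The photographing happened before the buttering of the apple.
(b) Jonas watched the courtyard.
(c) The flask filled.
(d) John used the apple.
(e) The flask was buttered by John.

(a) Entailed — the narrative places the photographing before the buttering.
(b) Entailed — 'watch' is an activity; 'was watching' entails that some watching happened, so 'watched' holds.
(c) Entailed — 'Noor filled the flask' is causative; it entails the inchoative 'the flask filled'.
(d) Not entailed — the apple is the patient, not an instrument — John used a wire.
(e) Not entailed — John buttered the apple, not the flask; the flask belongs to the filling event.

(a), (b), (c)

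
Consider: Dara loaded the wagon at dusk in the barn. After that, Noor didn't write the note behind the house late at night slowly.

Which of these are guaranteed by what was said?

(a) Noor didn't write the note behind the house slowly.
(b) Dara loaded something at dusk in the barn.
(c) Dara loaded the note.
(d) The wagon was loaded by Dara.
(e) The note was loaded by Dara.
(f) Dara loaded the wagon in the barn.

(a) Not entailed — dropping 'late at night' under negation is not valid — the original leaves open that Noor wrote the note some other way.
(b) Entailed — every conjunct here is already in the original loading event.
(c) Not entailed — Dara loaded the wagon, not the note; the note belongs to the writing event.
(d) Entailed — the original entails any weakening of itself; this just drops 'in the barn', 'at dusk'.
(e) Not entailed — Dara loaded the wagon, not the note; the note belongs to the writing event.
(f) Entailed — dropping 'at dusk' leaves a sub-description the original still satisfies.

(b), (d), (f)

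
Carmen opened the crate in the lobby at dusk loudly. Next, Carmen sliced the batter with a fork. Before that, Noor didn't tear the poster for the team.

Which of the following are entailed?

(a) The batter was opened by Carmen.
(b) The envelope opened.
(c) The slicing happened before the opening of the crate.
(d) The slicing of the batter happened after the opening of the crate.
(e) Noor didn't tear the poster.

(d)

(a) Not entailed — Carmen opened the crate, not the batter; the batter belongs to the slicing event.
(b) Not entailed — the crate is what opened, not the envelope.
(c) Not entailed — the narrative places the opening before the slicing, not after.
(d) Entailed — the narrative places the opening before the slicing.
(e) Not entailed — dropping 'for the team' under negation is not valid — the original leaves open that Noor tore the poster some other way.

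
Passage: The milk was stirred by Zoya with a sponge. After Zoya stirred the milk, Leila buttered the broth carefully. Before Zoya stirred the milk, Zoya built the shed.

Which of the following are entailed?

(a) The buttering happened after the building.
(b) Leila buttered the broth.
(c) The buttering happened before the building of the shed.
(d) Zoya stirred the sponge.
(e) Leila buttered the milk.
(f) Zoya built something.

(a), (b), (f)

(a) Entailed — the narrative places the building before the buttering.
(b) Entailed — every conjunct here is already in the original buttering event.
(c) Not entailed — the narrative places the building before the buttering, not after.
(d) Not entailed — the sponge is the instrument, not what was stirred.
(e) Not entailed — Leila buttered the broth, not the milk; the milk belongs to the stirring event.
(f) Entailed — every conjunct here is already in the original building event.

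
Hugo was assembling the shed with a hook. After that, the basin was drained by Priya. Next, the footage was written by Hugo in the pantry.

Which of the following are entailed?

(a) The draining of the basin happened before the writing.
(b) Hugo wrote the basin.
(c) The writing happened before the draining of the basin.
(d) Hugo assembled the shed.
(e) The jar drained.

(a)

(a) Entailed — the narrative places the draining before the writing.
(b) Not entailed — Hugo wrote the footage, not the basin; the basin belongs to the draining event.
(c) Not entailed — the narrative places the draining before the writing, not after.
(d) Not entailed — 'was assembling' is progressive on an accomplishment; it does not entail the completed 'assembled'.
(e) Not entailed — the basin is what drained, not the jar.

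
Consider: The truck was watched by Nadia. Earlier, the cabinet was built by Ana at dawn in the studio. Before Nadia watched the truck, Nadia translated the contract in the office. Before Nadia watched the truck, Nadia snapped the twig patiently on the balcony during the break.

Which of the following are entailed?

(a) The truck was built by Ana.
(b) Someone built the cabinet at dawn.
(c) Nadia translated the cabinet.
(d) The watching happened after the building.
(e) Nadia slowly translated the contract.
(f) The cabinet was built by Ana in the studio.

(b), (d), (f)

(a) Not entailed — Ana built the cabinet, not the truck; the truck belongs to the watching event.
(b) Entailed — every conjunct here is already in the original building event.
(c) Not entailed — Nadia translated the contract, not the cabinet; the cabinet belongs to the building event.
(d) Entailed — the narrative places the building before the watching.
(e) Not entailed — 'slowly' adds information not in the original event.
(f) Entailed — the original entails any weakening of itself; this just drops 'at dawn'.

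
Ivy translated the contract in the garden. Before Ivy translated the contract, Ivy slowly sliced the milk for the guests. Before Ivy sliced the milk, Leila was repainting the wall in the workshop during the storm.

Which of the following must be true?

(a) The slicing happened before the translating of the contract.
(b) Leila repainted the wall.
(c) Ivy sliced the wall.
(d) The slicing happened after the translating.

(a) Entailed — the narrative places the slicing before the translating.
(b) Not entailed — 'was repainting' is progressive on an accomplishment; it does not entail the completed 'repainted'.
(c) Not entailed — Ivy sliced the milk, not the wall; the wall belongs to the repainting event.
(d) Not entailed — the narrative places the slicing before the translating, not after.

(a)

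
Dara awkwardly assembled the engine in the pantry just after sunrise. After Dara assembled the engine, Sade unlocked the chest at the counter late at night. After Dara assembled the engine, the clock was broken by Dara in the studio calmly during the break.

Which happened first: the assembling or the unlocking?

The connectives place the assembling before the unlocking.

the assembling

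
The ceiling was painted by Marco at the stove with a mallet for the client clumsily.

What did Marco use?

'with a mallet' marks the instrument of the painting event.

a mallet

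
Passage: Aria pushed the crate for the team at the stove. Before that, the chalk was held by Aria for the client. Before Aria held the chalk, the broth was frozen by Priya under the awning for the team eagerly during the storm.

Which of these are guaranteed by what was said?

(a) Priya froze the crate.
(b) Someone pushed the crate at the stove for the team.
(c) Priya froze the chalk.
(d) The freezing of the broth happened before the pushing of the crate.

(a) Not entailed — Priya froze the broth, not the crate; the crate belongs to the pushing event.
(b) Entailed — every conjunct here is already in the original pushing event.
(c) Not entailed — Priya froze the broth, not the chalk; the chalk belongs to the holding event.
(d) Entailed — the narrative places the freezing before the pushing.

(b), (d)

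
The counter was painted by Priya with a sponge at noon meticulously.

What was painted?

the counter

'the counter' marks the patient of the painting event.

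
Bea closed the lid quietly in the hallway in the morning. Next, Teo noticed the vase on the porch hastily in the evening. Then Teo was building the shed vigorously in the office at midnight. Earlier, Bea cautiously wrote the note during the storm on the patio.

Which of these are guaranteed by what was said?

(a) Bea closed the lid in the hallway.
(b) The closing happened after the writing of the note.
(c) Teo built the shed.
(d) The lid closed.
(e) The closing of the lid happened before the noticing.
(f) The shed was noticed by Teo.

(a), (d), (e)

(a) Entailed — every conjunct here is already in the original closing event.
(b) Not entailed — the narrative doesn't order the writing relative to the closing.
(c) Not entailed — 'was building' is progressive on an accomplishment; it does not entail the completed 'built'.
(d) Entailed — 'Bea closed the lid' is causative; it entails the inchoative 'the lid closed'.
(e) Entailed — the narrative places the closing before the noticing.
(f) Not entailed — Teo noticed the vase, not the shed; the shed belongs to the building event.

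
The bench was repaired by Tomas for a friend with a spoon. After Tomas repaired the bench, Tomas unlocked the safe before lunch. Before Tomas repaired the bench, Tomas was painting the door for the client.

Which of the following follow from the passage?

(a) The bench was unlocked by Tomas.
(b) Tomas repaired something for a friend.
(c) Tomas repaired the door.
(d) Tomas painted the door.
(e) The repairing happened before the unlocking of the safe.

(b), (e)

(a) Not entailed — Tomas unlocked the safe, not the bench; the bench belongs to the repairing event.
(b) Entailed — every conjunct here is already in the original repairing event.
(c) Not entailed — Tomas repaired the bench, not the door; the door belongs to the painting event.
(d) Not entailed — 'was painting' is progressive on an accomplishment; it does not entail the completed 'painted'.
(e) Entailed — the narrative places the repairing before the unlocking.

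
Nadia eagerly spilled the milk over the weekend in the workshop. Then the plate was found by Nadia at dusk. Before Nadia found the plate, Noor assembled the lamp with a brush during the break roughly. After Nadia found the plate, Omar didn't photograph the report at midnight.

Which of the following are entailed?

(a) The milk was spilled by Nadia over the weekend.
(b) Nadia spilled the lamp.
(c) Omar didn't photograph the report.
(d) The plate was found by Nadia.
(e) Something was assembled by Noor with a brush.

(a) Entailed — the original entails any weakening of itself; this just drops 'in the workshop', 'eagerly'.
(b) Not entailed — Nadia spilled the milk, not the lamp; the lamp belongs to the assembling event.
(c) Not entailed — dropping 'at midnight' under negation is not valid — the original leaves open that Omar photographed the report some other way.
(d) Entailed — dropping 'at dusk' leaves a sub-description the original still satisfies.
(e) Entailed — this follows by dropping conjuncts from the assembling event's description.

(a), (d), (e)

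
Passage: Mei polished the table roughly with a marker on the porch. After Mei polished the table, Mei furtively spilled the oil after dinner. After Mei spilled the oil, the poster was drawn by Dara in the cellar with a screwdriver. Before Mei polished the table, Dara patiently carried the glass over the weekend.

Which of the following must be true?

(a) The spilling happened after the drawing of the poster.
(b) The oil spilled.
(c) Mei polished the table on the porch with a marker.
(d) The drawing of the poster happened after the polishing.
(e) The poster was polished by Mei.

(b), (c), (d)

(a) Not entailed — the narrative places the spilling before the drawing, not after.
(b) Entailed — 'Mei spilled the oil' is causative; it entails the inchoative 'the oil spilled'.
(c) Entailed — dropping 'roughly' leaves a sub-description the original still satisfies.
(d) Entailed — the narrative places the polishing before the drawing.
(e) Not entailed — Mei polished the table, not the poster; the poster belongs to the drawing event.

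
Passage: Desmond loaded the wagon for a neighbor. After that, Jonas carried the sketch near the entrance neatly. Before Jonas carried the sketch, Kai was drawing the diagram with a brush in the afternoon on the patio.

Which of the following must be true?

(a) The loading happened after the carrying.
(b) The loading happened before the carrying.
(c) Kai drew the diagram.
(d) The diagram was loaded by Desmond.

(b)

(a) Not entailed — the narrative places the loading before the carrying, not after.
(b) Entailed — the narrative places the loading before the carrying.
(c) Not entailed — 'was drawing' is progressive on an accomplishment; it does not entail the completed 'drew'.
(d) Not entailed — Desmond loaded the wagon, not the diagram; the diagram belongs to the drawing event.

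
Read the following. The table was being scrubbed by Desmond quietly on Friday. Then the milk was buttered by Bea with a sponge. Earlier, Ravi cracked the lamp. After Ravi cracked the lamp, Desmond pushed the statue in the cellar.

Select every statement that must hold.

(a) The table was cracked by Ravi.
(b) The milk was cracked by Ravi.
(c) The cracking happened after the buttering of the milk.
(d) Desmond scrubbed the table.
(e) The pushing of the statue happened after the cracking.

(d), (e)

(a) Not entailed — Ravi cracked the lamp, not the table; the table belongs to the scrubbing event.
(b) Not entailed — Ravi cracked the lamp, not the milk; the milk belongs to the buttering event.
(c) Not entailed — the narrative places the cracking before the buttering, not after.
(d) Entailed — 'scrub' is an activity; 'was scrubbing' entails that some scrubbing happened, so 'scrubbed' holds.
(e) Entailed — the narrative places the cracking before the pushing.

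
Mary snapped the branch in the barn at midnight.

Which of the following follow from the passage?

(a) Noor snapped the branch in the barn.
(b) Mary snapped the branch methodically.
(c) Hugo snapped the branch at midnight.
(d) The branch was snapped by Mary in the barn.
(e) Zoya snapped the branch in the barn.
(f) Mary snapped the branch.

(a) Not entailed — the passage has Mary snapping the branch, not Noor.
(b) Not entailed — 'methodically' adds information not in the original event.
(c) Not entailed — the passage has Mary snapping the branch, not Hugo.
(d) Entailed — this follows by dropping conjuncts from the snapping event's description.
(e) Not entailed — the passage has Mary snapping the branch, not Zoya.
(f) Entailed — every conjunct here is already in the original snapping event.

(d), (f)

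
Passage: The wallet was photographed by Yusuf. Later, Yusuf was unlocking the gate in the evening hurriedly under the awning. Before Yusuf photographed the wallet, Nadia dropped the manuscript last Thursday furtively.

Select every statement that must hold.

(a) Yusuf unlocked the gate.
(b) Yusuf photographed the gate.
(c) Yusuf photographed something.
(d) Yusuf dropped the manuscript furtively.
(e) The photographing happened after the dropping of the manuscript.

(a) Not entailed — 'was unlocking' is progressive on an accomplishment; it does not entail the completed 'unlocked'.
(b) Not entailed — Yusuf photographed the wallet, not the gate; the gate belongs to the unlocking event.
(c) Entailed — generalizing the patient leaves a sub-description the original still satisfies.
(d) Not entailed — the passage has Nadia dropping the manuscript, not Yusuf.
(e) Entailed — the narrative places the dropping before the photographing.

(c), (e)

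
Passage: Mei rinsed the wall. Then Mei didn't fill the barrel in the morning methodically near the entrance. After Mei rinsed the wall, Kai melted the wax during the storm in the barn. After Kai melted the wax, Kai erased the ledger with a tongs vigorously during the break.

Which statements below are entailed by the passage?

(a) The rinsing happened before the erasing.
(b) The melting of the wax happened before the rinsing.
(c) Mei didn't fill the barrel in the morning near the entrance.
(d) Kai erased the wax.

(a) Entailed — the narrative places the rinsing before the erasing.
(b) Not entailed — the narrative places the rinsing before the melting, not after.
(c) Not entailed — dropping 'methodically' under negation is not valid — the original leaves open that Mei filled the barrel some other way.
(d) Not entailed — Kai erased the ledger, not the wax; the wax belongs to the melting event.

(a)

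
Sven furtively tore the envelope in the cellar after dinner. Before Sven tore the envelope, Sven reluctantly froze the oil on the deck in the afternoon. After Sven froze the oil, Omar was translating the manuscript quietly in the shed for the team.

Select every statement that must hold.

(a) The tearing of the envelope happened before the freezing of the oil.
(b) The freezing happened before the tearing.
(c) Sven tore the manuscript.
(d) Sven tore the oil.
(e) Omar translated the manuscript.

(b)

(a) Not entailed — the narrative places the freezing before the tearing, not after.
(b) Entailed — the narrative places the freezing before the tearing.
(c) Not entailed — Sven tore the envelope, not the manuscript; the manuscript belongs to the translating event.
(d) Not entailed — Sven tore the envelope, not the oil; the oil belongs to the freezing event.
(e) Not entailed — 'was translating' is progressive on an accomplishment; it does not entail the completed 'translated'.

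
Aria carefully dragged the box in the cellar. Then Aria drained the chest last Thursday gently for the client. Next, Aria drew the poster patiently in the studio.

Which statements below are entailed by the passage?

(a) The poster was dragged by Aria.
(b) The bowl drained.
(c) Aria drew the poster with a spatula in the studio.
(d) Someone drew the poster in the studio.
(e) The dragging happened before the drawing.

(a) Not entailed — Aria dragged the box, not the poster; the poster belongs to the drawing event.
(b) Not entailed — the chest is what drained, not the bowl.
(c) Not entailed — 'with a spatula' adds information not in the original event.
(d) Entailed — this follows by dropping conjuncts from the drawing event's description.
(e) Entailed — the narrative places the dragging before the drawing.

(d), (e)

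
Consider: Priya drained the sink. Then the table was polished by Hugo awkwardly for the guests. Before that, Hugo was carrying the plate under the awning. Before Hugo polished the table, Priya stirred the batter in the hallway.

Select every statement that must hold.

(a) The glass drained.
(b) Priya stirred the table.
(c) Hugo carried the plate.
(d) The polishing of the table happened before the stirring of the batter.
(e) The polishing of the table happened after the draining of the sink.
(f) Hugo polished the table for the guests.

(a) Not entailed — the sink is what drained, not the glass.
(b) Not entailed — Priya stirred the batter, not the table; the table belongs to the polishing event.
(c) Entailed — 'carry' is an activity; 'was carrying' entails that some carrying happened, so 'carried' holds.
(d) Not entailed — the narrative places the stirring before the polishing, not after.
(e) Entailed — the narrative places the draining before the polishing.
(f) Entailed — the original entails any weakening of itself; this just drops 'awkwardly'.

(c), (e), (f)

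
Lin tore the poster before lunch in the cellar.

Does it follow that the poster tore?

'Lin tore the poster' is the causative; it entails the inchoative 'the poster tore'.

yes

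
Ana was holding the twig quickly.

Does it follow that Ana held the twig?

yes

'hold' is atelic; if Ana was holding the twig, then Ana held the twig (for some time).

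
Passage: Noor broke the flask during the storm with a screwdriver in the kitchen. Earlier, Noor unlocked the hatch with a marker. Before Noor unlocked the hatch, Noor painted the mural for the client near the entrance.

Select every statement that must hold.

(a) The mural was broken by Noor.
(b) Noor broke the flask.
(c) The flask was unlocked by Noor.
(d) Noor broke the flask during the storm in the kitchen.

(a) Not entailed — Noor broke the flask, not the mural; the mural belongs to the painting event.
(b) Entailed — this follows by dropping conjuncts from the breaking event's description.
(c) Not entailed — Noor unlocked the hatch, not the flask; the flask belongs to the breaking event.
(d) Entailed — the original entails any weakening of itself; this just drops 'with a screwdriver'.

(b), (d)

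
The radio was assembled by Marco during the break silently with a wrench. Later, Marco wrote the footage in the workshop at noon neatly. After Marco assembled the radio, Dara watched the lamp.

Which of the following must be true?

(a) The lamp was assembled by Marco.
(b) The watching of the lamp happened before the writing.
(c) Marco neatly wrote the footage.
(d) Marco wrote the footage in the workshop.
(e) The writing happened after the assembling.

(c), (d), (e)

(a) Not entailed — Marco assembled the radio, not the lamp; the lamp belongs to the watching event.
(b) Not entailed — the narrative doesn't order the watching relative to the writing.
(c) Entailed — this follows by dropping conjuncts from the writing event's description.
(d) Entailed — dropping 'at noon', 'neatly' leaves a sub-description the original still satisfies.
(e) Entailed — the narrative places the assembling before the writing.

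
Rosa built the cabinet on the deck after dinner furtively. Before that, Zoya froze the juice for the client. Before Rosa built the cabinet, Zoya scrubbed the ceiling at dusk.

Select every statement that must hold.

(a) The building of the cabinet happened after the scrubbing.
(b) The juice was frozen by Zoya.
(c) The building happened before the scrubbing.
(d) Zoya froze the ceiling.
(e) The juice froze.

(a), (b), (e)

(a) Entailed — the narrative places the scrubbing before the building.
(b) Entailed — dropping 'for the client' leaves a sub-description the original still satisfies.
(c) Not entailed — the narrative places the scrubbing before the building, not after.
(d) Not entailed — Zoya froze the juice, not the ceiling; the ceiling belongs to the scrubbing event.
(e) Entailed — 'Zoya froze the juice' is causative; it entails the inchoative 'the juice froze'.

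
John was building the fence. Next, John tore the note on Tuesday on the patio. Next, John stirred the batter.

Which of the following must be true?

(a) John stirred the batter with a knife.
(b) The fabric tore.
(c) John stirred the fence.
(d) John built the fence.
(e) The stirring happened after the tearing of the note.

(e)

(a) Not entailed — 'with a knife' adds information not in the original event.
(b) Not entailed — the note is what tore, not the fabric.
(c) Not entailed — John stirred the batter, not the fence; the fence belongs to the building event.
(d) Not entailed — 'was building' is progressive on an accomplishment; it does not entail the completed 'built'.
(e) Entailed — the narrative places the tearing before the stirring.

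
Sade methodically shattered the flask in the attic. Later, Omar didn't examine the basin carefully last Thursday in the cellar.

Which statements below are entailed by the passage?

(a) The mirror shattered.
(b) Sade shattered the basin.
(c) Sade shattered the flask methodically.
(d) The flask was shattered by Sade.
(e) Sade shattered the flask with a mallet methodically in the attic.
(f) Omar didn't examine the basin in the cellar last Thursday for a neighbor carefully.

(c), (d), (f)

(a) Not entailed — the flask is what shattered, not the mirror.
(b) Not entailed — Sade shattered the flask, not the basin; the basin belongs to the examining event.
(c) Entailed — this follows by dropping conjuncts from the shattering event's description.
(d) Entailed — the original entails any weakening of itself; this just drops 'in the attic', 'methodically'.
(e) Not entailed — 'with a mallet' adds information not in the original event.
(f) Entailed — under negation, adding a further restriction is entailed: if no such examining event occurred, none occurred for a neighbor either.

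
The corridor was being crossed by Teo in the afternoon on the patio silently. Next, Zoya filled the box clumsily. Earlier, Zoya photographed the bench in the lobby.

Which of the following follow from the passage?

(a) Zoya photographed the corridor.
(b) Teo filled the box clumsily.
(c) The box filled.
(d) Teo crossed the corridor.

(a) Not entailed — Zoya photographed the bench, not the corridor; the corridor belongs to the crossing event.
(b) Not entailed — the passage has Zoya filling the box, not Teo.
(c) Entailed — 'Zoya filled the box' is causative; it entails the inchoative 'the box filled'.
(d) Not entailed — 'was crossing' is progressive on an accomplishment; it does not entail the completed 'crossed'.

(c)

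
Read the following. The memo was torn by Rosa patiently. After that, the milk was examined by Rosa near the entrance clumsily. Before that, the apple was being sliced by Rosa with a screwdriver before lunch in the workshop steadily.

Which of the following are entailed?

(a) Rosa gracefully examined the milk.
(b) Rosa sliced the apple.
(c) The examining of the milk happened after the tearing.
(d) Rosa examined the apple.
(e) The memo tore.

(c), (e)

(a) Not entailed — 'gracefully' adds a manner not in (and inconsistent with) the original.
(b) Not entailed — 'was slicing' is progressive on an accomplishment; it does not entail the completed 'sliced'.
(c) Entailed — the narrative places the tearing before the examining.
(d) Not entailed — Rosa examined the milk, not the apple; the apple belongs to the slicing event.
(e) Entailed — 'Rosa tore the memo' is causative; it entails the inchoative 'the memo tore'.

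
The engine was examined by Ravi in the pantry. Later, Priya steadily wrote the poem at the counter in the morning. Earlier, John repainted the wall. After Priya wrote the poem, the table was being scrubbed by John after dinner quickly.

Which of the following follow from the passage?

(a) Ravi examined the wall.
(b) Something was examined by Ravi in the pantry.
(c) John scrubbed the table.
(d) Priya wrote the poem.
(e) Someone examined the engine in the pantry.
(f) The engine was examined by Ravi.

(b), (c), (d), (e), (f)

(a) Not entailed — Ravi examined the engine, not the wall; the wall belongs to the repainting event.
(b) Entailed — this follows by dropping conjuncts from the examining event's description.
(c) Entailed — 'scrub' is an activity; 'was scrubbing' entails that some scrubbing happened, so 'scrubbed' holds.
(d) Entailed — dropping 'at the counter', 'steadily', 'in the morning' leaves a sub-description the original still satisfies.
(e) Entailed — every conjunct here is already in the original examining event.
(f) Entailed — every conjunct here is already in the original examining event.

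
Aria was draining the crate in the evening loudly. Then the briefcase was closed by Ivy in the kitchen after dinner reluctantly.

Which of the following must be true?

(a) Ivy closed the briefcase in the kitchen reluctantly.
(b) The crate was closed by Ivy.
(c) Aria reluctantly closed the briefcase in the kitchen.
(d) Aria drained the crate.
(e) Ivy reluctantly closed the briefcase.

(a) Entailed — every conjunct here is already in the original closing event.
(b) Not entailed — Ivy closed the briefcase, not the crate; the crate belongs to the draining event.
(c) Not entailed — the passage has Ivy closing the briefcase, not Aria.
(d) Not entailed — 'was draining' is progressive on an accomplishment; it does not entail the completed 'drained'.
(e) Entailed — this follows by dropping conjuncts from the closing event's description.

(a), (e)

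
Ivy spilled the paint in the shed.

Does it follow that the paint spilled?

yes

'Ivy spilled the paint' is the causative; it entails the inchoative 'the paint spilled'.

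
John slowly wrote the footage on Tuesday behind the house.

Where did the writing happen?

behind the house

'behind the house' marks the location of the writing event.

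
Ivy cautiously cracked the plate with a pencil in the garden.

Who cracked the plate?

'Ivy' marks the agent of the cracking event.

Ivy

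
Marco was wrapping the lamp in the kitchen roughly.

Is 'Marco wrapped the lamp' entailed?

no

'was wrapping' is progressive; for an accomplishment like 'wrap the lamp', it doesn't entail completion.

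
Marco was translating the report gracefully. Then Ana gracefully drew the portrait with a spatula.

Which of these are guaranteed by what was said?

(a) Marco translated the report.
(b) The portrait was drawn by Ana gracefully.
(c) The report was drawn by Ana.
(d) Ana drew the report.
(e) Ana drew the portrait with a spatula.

(b), (e)

(a) Not entailed — 'was translating' is progressive on an accomplishment; it does not entail the completed 'translated'.
(b) Entailed — this follows by dropping conjuncts from the drawing event's description.
(c) Not entailed — Ana drew the portrait, not the report; the report belongs to the translating event.
(d) Not entailed — Ana drew the portrait, not the report; the report belongs to the translating event.
(e) Entailed — dropping 'gracefully' leaves a sub-description the original still satisfies.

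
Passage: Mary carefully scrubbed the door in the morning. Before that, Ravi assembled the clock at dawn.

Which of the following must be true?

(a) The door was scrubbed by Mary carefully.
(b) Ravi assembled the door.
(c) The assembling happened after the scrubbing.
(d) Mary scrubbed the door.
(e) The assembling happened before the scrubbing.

(a) Entailed — this follows by dropping conjuncts from the scrubbing event's description.
(b) Not entailed — Ravi assembled the clock, not the door; the door belongs to the scrubbing event.
(c) Not entailed — the narrative places the assembling before the scrubbing, not after.
(d) Entailed — the original entails any weakening of itself; this just drops 'in the morning', 'carefully'.
(e) Entailed — the narrative places the assembling before the scrubbing.

(a), (d), (e)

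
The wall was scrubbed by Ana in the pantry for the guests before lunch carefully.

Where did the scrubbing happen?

'in the pantry' marks the location of the scrubbing event.

in the pantry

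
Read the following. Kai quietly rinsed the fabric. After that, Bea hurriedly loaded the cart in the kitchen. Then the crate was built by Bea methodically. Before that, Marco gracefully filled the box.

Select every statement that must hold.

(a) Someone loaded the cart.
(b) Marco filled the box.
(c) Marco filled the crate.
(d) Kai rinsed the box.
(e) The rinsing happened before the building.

(a), (b), (e)

(a) Entailed — every conjunct here is already in the original loading event.
(b) Entailed — the original entails any weakening of itself; this just drops 'gracefully'.
(c) Not entailed — Marco filled the box, not the crate; the crate belongs to the building event.
(d) Not entailed — Kai rinsed the fabric, not the box; the box belongs to the filling event.
(e) Entailed — the narrative places the rinsing before the building.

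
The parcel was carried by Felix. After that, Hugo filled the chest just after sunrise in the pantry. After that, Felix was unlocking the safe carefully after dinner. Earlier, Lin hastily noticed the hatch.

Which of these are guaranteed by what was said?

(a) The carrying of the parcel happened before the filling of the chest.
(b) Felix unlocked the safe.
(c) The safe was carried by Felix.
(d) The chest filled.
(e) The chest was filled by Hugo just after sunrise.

(a), (d), (e)

(a) Entailed — the narrative places the carrying before the filling.
(b) Not entailed — 'was unlocking' is progressive on an accomplishment; it does not entail the completed 'unlocked'.
(c) Not entailed — Felix carried the parcel, not the safe; the safe belongs to the unlocking event.
(d) Entailed — 'Hugo filled the chest' is causative; it entails the inchoative 'the chest filled'.
(e) Entailed — this follows by dropping conjuncts from the filling event's description.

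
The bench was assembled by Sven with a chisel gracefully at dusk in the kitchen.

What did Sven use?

a chisel

'with a chisel' marks the instrument of the assembling event.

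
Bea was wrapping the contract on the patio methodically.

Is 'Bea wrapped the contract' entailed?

'was wrapping' is progressive; for an accomplishment like 'wrap the contract', it doesn't entail completion.

no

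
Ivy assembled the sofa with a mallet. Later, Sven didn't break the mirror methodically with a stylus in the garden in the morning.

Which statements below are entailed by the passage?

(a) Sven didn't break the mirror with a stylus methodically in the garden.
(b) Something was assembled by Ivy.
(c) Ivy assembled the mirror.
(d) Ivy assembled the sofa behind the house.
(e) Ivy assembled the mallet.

(a) Not entailed — dropping 'in the morning' under negation is not valid — the original leaves open that Sven broke the mirror some other way.
(b) Entailed — the original entails any weakening of itself; this just drops 'with a mallet' and generalizes the patient.
(c) Not entailed — Ivy assembled the sofa, not the mirror; the mirror belongs to the breaking event.
(d) Not entailed — 'behind the house' adds information not in the original event.
(e) Not entailed — the mallet is the instrument, not what was assembled.

(b)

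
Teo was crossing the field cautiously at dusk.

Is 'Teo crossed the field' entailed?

no

'was crossing' is progressive; for an accomplishment like 'cross the field', it doesn't entail completion.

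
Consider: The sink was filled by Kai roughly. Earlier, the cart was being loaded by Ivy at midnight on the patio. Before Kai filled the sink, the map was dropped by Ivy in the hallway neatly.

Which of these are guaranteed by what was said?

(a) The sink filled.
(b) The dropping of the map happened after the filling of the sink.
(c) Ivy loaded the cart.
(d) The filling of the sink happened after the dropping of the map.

(a) Entailed — 'Kai filled the sink' is causative; it entails the inchoative 'the sink filled'.
(b) Not entailed — the narrative places the dropping before the filling, not after.
(c) Not entailed — 'was loading' is progressive on an accomplishment; it does not entail the completed 'loaded'.
(d) Entailed — the narrative places the dropping before the filling.

(a), (d)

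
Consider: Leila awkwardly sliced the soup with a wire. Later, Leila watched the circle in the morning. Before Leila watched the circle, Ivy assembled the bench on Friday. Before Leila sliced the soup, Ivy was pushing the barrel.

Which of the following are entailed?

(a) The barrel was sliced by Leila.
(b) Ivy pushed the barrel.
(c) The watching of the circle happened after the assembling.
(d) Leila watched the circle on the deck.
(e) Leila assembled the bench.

(a) Not entailed — Leila sliced the soup, not the barrel; the barrel belongs to the pushing event.
(b) Entailed — 'push' is an activity; 'was pushing' entails that some pushing happened, so 'pushed' holds.
(c) Entailed — the narrative places the assembling before the watching.
(d) Not entailed — 'on the deck' adds information not in the original event.
(e) Not entailed — the passage has Ivy assembling the bench, not Leila.

(b), (c)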